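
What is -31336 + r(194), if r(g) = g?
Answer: -31142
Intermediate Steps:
-31336 + r(194) = -31336 + 194 = -31142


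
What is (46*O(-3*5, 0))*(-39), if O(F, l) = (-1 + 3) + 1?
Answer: -5382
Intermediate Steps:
O(F, l) = 3 (O(F, l) = 2 + 1 = 3)
(46*O(-3*5, 0))*(-39) = (46*3)*(-39) = 138*(-39) = -5382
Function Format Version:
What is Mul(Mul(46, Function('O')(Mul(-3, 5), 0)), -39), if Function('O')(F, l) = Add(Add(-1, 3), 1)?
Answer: -5382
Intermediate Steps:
Function('O')(F, l) = 3 (Function('O')(F, l) = Add(2, 1) = 3)
Mul(Mul(46, Function('O')(Mul(-3, 5), 0)), -39) = Mul(Mul(46, 3), -39) = Mul(138, -39) = -5382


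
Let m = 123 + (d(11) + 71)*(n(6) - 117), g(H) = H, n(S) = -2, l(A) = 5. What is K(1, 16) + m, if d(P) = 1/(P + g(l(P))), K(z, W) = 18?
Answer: -133047/16 ≈ -8315.4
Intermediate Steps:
d(P) = 1/(5 + P) (d(P) = 1/(P + 5) = 1/(5 + P))
m = -133335/16 (m = 123 + (1/(5 + 11) + 71)*(-2 - 117) = 123 + (1/16 + 71)*(-119) = 123 + (1137/16)*(-119) = 123 - 135303/16 = -133335/16 ≈ -8333.4)
K(1, 16) + m = 18 - 133335/16 = -133047/16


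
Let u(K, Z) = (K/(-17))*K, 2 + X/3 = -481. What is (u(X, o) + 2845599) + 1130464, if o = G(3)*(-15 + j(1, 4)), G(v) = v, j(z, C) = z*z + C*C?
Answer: 65493470/17 ≈ 3.8526e+6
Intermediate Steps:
j(z, C) = C² + z² (j(z, C) = z² + C² = C² + z²)
X = -1449 (X = -6 + 3*(-481) = -6 - 1443 = -1449)
o = 6 (o = 3*(-15 + (4² + 1²)) = 3*(-15 + (16 + 1)) = 3*(-15 + 17) = 3*2 = 6)
u(K, Z) = -K²/17 (u(K, Z) = (K*(-1/17))*K = (-K/17)*K = -K²/17)
(u(X, o) + 2845599) + 1130464 = (-1/17*(-1449)² + 2845599) + 1130464 = (-1/17*2099601 + 2845599) + 1130464 = (-2099601/17 + 2845599) + 1130464 = 46275582/17 + 1130464 = 65493470/17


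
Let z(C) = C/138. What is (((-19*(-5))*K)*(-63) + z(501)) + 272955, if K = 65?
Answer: -5339053/46 ≈ -1.1607e+5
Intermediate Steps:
z(C) = C/138 (z(C) = C*(1/138) = C/138)
(((-19*(-5))*K)*(-63) + z(501)) + 272955 = ((-19*(-5)*65)*(-63) + (1/138)*501) + 272955 = ((95*65)*(-63) + 167/46) + 272955 = (6175*(-63) + 167/46) + 272955 = (-389025 + 167/46) + 272955 = -17894983/46 + 272955 = -5339053/46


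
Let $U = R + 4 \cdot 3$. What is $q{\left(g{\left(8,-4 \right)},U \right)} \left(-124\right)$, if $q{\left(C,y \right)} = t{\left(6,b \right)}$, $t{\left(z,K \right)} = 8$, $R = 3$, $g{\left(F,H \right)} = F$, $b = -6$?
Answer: $-992$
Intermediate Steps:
$U = 15$ ($U = 3 + 4 \cdot 3 = 3 + 12 = 15$)
$q{\left(C,y \right)} = 8$
$q{\left(g{\left(8,-4 \right)},U \right)} \left(-124\right) = 8 \left(-124\right) = -992$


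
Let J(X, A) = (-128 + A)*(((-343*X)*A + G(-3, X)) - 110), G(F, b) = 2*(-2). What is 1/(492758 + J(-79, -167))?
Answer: 1/1335460093 ≈ 7.4881e-10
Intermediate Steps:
G(F, b) = -4
J(X, A) = (-128 + A)*(-114 - 343*A*X) (J(X, A) = (-128 + A)*(((-343*X)*A - 4) - 110) = (-128 + A)*((-343*A*X - 4) - 110) = (-128 + A)*((-4 - 343*A*X) - 110) = (-128 + A)*(-114 - 343*A*X))
1/(492758 + J(-79, -167)) = 1/(492758 + (14592 - 114*(-167) - 343*(-79)*(-167)² + 43904*(-167)*(-79))) = 1/(492758 + (14592 + 19038 - 343*(-79)*27889 + 579225472)) = 1/(492758 + (14592 + 19038 + 755708233 + 579225472)) = 1/(492758 + 1334967335) = 1/1335460093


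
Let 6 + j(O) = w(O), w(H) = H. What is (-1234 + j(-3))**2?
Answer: 1545049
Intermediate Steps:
j(O) = -6 + O
(-1234 + j(-3))**2 = (-1234 + (-6 - 3))**2 = (-1234 - 9)**2 = (-1243)**2 = 1545049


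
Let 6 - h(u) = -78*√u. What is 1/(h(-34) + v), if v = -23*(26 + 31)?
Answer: -145/212209 - 26*I*√34/636627 ≈ -0.00068329 - 0.00023814*I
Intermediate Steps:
h(u) = 6 + 78*√u (h(u) = 6 - (-78)*√u = 6 + 78*√u)
v = -1311 (v = -23*57 = -1311)
1/(h(-34) + v) = 1/((6 + 78*√(-34)) - 1311) = 1/((6 + 78*(I*√34)) - 1311) = 1/((6 + 78*I*√34) - 1311) = 1/(-1305 + 78*I*√34)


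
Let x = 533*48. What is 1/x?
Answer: 1/25584 ≈ 3.9087e-5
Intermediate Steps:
x = 25584
1/x = 1/25584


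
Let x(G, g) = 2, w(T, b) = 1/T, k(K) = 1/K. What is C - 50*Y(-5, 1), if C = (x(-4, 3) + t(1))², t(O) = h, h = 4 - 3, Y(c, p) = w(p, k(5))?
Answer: -41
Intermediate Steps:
Y(c, p) = 1/p
h = 1
t(O) = 1
C = 9 (C = (2 + 1)² = 3² = 9)
C - 50*Y(-5, 1) = 9 - 50/1 = 9 - 50*1 = 9 - 50 = -41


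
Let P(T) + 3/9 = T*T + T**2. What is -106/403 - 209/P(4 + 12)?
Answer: -415391/618605 ≈ -0.67150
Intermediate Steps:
P(T) = -1/3 + 2*T**2 (P(T) = -1/3 + (T*T + T**2) = -1/3 + (T**2 + T**2) = -1/3 + 2*T**2)
-106/403 - 209/P(4 + 12) = -106/403 - 209/(-1/3 + 2*(4 + 12)**2) = -106*1/403 - 209/(-1/3 + 2*16**2) = -106/403 - 209/(-1/3 + 2*256) = -106/403 - 209/(-1/3 + 512) = -106/403 - 209/1535/3 = -106/403 - 209*3/1535 = -106/403 - 627/1535 = -415391/618605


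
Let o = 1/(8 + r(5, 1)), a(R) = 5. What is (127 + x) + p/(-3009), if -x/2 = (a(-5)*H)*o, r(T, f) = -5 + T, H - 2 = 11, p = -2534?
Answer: 1343123/12036 ≈ 111.59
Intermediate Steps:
H = 13 (H = 2 + 11 = 13)
o = 1/8 (o = 1/(8 + (-5 + 5)) = 1/(8 + 0) = 1/8 ≈ 0.12500)
x = -65/4 (x = -2*5*13/8 = -130/8 = -2*65/8 = -65/4 ≈ -16.250)
(127 + x) + p/(-3009) = (127 - 65/4) - 2534/(-3009) = 443/4 - 2534*(-1/3009) = 443/4 + 2534/3009 = 1343123/12036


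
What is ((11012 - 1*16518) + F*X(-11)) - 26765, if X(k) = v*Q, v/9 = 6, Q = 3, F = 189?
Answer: -1653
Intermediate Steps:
v = 54 (v = 9*6 = 54)
X(k) = 162 (X(k) = 54*3 = 162)
((11012 - 1*16518) + F*X(-11)) - 26765 = ((11012 - 1*16518) + 189*162) - 26765 = ((11012 - 16518) + 30618) - 26765 = (-5506 + 30618) - 26765 = 25112 - 26765 = -1653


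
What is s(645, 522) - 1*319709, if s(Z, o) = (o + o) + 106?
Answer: -318559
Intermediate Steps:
s(Z, o) = 106 + 2*o (s(Z, o) = 2*o + 106 = 106 + 2*o)
s(645, 522) - 1*319709 = (106 + 2*522) - 1*319709 = (106 + 1044) - 319709 = 1150 - 319709 = -318559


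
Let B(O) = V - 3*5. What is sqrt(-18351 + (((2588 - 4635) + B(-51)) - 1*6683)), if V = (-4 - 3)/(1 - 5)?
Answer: I*sqrt(108377)/2 ≈ 164.6*I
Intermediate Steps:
V = 7/4 (V = -7/(-4) = -7*(-1/4) = 7/4 ≈ 1.7500)
B(O) = -53/4 (B(O) = 7/4 - 3*5 = 7/4 - 15 = -53/4)
sqrt(-18351 + (((2588 - 4635) + B(-51)) - 1*6683)) = sqrt(-18351 + (((2588 - 4635) - 53/4) - 1*6683)) = sqrt(-18351 + ((-2047 - 53/4) - 6683)) = sqrt(-18351 + (-8241/4 - 6683)) = sqrt(-18351 - 34973/4) = sqrt(-108377/4) = I*sqrt(108377)/2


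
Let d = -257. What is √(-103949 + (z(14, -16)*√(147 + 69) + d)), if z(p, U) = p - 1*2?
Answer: √(-104206 + 72*√6) ≈ 322.54*I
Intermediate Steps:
z(p, U) = -2 + p (z(p, U) = p - 2 = -2 + p)
√(-103949 + (z(14, -16)*√(147 + 69) + d)) = √(-103949 + ((-2 + 14)*√(147 + 69) - 257)) = √(-103949 + (12*√216 - 257)) = √(-103949 + (12*(6*√6) - 257)) = √(-103949 + (72*√6 - 257)) = √(-103949 + (-257 + 72*√6)) = √(-104206 + 72*√6)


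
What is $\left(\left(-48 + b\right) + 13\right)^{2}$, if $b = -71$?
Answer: $11236$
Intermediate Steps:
$\left(\left(-48 + b\right) + 13\right)^{2} = \left(\left(-48 - 71\right) + 13\right)^{2} = \left(-119 + 13\right)^{2} = \left(-106\right)^{2} = 11236$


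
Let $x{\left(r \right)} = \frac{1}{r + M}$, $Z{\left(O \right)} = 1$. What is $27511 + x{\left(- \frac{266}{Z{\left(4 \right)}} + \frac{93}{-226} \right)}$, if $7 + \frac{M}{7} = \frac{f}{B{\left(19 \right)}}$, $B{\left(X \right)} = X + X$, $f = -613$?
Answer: $\frac{25299938783}{919630} \approx 27511.0$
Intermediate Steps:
$B{\left(X \right)} = 2 X$
$M = - \frac{6153}{38}$ ($M = -49 + 7 \left(- \frac{613}{2 \cdot 19}\right) = -49 + 7 \left(- \frac{613}{38}\right) = -49 - \frac{4291}{38} = - \frac{6153}{38} \approx -161.92$)
$x{\left(r \right)} = \frac{1}{- \frac{6153}{38} + r}$ ($x{\left(r \right)} = \frac{1}{r - \frac{6153}{38}} = \frac{1}{- \frac{6153}{38} + r}$)
$27511 + x{\left(- \frac{266}{Z{\left(4 \right)}} + \frac{93}{-226} \right)} = 27511 + \frac{38}{-6153 + 38 \left(- \frac{266}{1} + \frac{93}{-226}\right)} = 27511 + \frac{38}{-6153 + 38 \left(\left(-266\right) 1 + 93 \left(- \frac{1}{226}\right)\right)} = 27511 + \frac{38}{-6153 + 38 \left(-266 - \frac{93}{226}\right)} = 27511 + \frac{38}{-6153 + 38 \left(- \frac{60209}{226}\right)} = 27511 + \frac{38}{-6153 - \frac{1143971}{113}} = 27511 + \frac{38}{- \frac{1839260}{113}} = 27511 + 38 \left(- \frac{113}{1839260}\right) = 27511 - \frac{2147}{919630} = \frac{25299938783}{919630}$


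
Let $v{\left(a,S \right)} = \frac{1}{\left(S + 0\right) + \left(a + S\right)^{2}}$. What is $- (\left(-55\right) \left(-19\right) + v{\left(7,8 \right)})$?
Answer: $- \frac{243486}{233} \approx -1045.0$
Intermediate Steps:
$v{\left(a,S \right)} = \frac{1}{S + \left(S + a\right)^{2}}$
$- (\left(-55\right) \left(-19\right) + v{\left(7,8 \right)}) = - (\left(-55\right) \left(-19\right) + \frac{1}{8 + \left(8 + 7\right)^{2}}) = - (1045 + \frac{1}{8 + 15^{2}}) = - (1045 + \frac{1}{8 + 225}) = - (1045 + \frac{1}{233}) = \left(-1\right) \frac{243486}{233} = - \frac{243486}{233}$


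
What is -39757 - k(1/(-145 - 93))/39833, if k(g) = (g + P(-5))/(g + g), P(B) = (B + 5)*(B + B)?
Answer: -3167281163/79666 ≈ -39757.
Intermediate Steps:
P(B) = 2*B*(5 + B) (P(B) = (5 + B)*(2*B) = 2*B*(5 + B))
k(g) = 1/2 (k(g) = (g + 2*(-5)*(5 - 5))/(g + g) = (g + 2*(-5)*0)/((2*g)) = (g + 0)*(1/(2*g)) = g*(1/(2*g)) = 1/2)
-39757 - k(1/(-145 - 93))/39833 = -39757 - 1/(2*39833) = -39757 - 1*1/79666 = -39757 - 1/79666 = -3167281163/79666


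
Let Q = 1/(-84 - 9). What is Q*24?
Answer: -8/31 ≈ -0.25806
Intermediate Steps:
Q = -1/93 (Q = 1/(-93) = -1/93 ≈ -0.010753)
Q*24 = -1/93*24 = -8/31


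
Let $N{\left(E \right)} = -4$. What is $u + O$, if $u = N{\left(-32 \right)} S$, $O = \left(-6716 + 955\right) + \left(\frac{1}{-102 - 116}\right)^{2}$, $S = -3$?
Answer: $- \frac{273215475}{47524} \approx -5749.0$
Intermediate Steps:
$O = - \frac{273785763}{47524}$ ($O = -5761 + \left(\frac{1}{-218}\right)^{2} = -5761 + \left(- \frac{1}{218}\right)^{2} = -5761 + \frac{1}{47524} = - \frac{273785763}{47524} \approx -5761.0$)
$u = 12$ ($u = \left(-4\right) \left(-3\right) = 12$)
$u + O = 12 - \frac{273785763}{47524} = - \frac{273215475}{47524}$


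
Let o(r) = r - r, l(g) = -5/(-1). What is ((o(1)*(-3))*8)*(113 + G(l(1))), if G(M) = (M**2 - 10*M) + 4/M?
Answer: 0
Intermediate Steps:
l(g) = 5 (l(g) = -5*(-1) = 5)
G(M) = M**2 - 10*M + 4/M
o(r) = 0
((o(1)*(-3))*8)*(113 + G(l(1))) = ((0*(-3))*8)*(113 + (4 + 5**2*(-10 + 5))/5) = (0*8)*(113 + (4 + 25*(-5))/5) = 0*(113 + (4 - 125)/5) = 0*(113 + (1/5)*(-121)) = 0*(113 - 121/5) = 0*(444/5) = 0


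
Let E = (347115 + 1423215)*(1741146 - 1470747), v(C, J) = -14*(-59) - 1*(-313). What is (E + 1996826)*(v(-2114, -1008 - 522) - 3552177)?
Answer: -1699872865622718848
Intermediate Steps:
v(C, J) = 1139 (v(C, J) = 826 + 313 = 1139)
E = 478695461670 (E = 1770330*270399 = 478695461670)
(E + 1996826)*(v(-2114, -1008 - 522) - 3552177) = (478695461670 + 1996826)*(1139 - 3552177) = 478697458496*(-3551038) = -1699872865622718848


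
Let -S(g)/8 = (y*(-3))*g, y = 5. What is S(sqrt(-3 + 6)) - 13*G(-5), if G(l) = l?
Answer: 65 + 120*sqrt(3) ≈ 272.85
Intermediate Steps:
S(g) = 120*g (S(g) = -8*5*(-3)*g = -(-120)*g = 120*g)
S(sqrt(-3 + 6)) - 13*G(-5) = 120*sqrt(-3 + 6) - 13*(-5) = 120*sqrt(3) + 65 = 65 + 120*sqrt(3)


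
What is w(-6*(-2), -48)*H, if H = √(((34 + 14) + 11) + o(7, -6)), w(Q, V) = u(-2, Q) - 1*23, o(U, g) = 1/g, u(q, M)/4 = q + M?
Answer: 17*√2118/6 ≈ 130.40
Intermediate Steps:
u(q, M) = 4*M + 4*q (u(q, M) = 4*(q + M) = 4*(M + q) = 4*M + 4*q)
w(Q, V) = -31 + 4*Q (w(Q, V) = (4*Q + 4*(-2)) - 1*23 = (4*Q - 8) - 23 = (-8 + 4*Q) - 23 = -31 + 4*Q)
H = √2118/6 (H = √(((34 + 14) + 11) + 1/(-6)) = √((48 + 11) - ⅙) = √(59 - ⅙) = √(353/6) = √2118/6 ≈ 7.6703)
w(-6*(-2), -48)*H = (-31 + 4*(-6*(-2)))*(√2118/6) = (-31 + 4*12)*(√2118/6) = (-31 + 48)*(√2118/6) = 17*(√2118/6) = 17*√2118/6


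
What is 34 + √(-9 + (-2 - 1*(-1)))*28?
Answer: 34 + 28*I*√10 ≈ 34.0 + 88.544*I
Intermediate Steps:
34 + √(-9 + (-2 - 1*(-1)))*28 = 34 + √(-9 + (-2 + 1))*28 = 34 + √(-9 - 1)*28 = 34 + √(-10)*28 = 34 + (I*√10)*28 = 34 + 28*I*√10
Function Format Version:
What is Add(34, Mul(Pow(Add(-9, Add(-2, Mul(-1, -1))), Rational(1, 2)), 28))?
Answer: Add(34, Mul(28, I, Pow(10, Rational(1, 2)))) ≈ Add(34.000, Mul(88.544, I))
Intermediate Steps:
Add(34, Mul(Pow(Add(-9, Add(-2, Mul(-1, -1))), Rational(1, 2)), 28)) = Add(34, Mul(Pow(Add(-9, Add(-2, 1)), Rational(1, 2)), 28)) = Add(34, Mul(Pow(Add(-9, -1), Rational(1, 2)), 28)) = Add(34, Mul(Pow(-10, Rational(1, 2)), 28)) = Add(34, Mul(Mul(I, Pow(10, Rational(1, 2))), 28)) = Add(34, Mul(28, I, Pow(10, Rational(1, 2))))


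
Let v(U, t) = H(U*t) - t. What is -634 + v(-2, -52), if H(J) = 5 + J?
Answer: -473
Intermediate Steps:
v(U, t) = 5 - t + U*t (v(U, t) = (5 + U*t) - t = 5 - t + U*t)
-634 + v(-2, -52) = -634 + (5 - 1*(-52) - 2*(-52)) = -634 + (5 + 52 + 104) = -634 + 161 = -473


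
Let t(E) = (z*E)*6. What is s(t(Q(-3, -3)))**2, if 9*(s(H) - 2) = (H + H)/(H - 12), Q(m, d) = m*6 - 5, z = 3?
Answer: 222784/45369 ≈ 4.9105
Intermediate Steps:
Q(m, d) = -5 + 6*m (Q(m, d) = 6*m - 5 = -5 + 6*m)
t(E) = 18*E (t(E) = (3*E)*6 = 18*E)
s(H) = 2 + 2*H/(9*(-12 + H)) (s(H) = 2 + ((H + H)/(H - 12))/9 = 2 + ((2*H)/(-12 + H))/9 = 2 + (2*H/(-12 + H))/9 = 2 + 2*H/(9*(-12 + H)))
s(t(Q(-3, -3)))**2 = (4*(-54 + 5*(18*(-5 + 6*(-3))))/(9*(-12 + 18*(-5 + 6*(-3)))))**2 = (4*(-54 + 5*(18*(-5 - 18)))/(9*(-12 + 18*(-5 - 18))))**2 = (4*(-54 + 5*(18*(-23)))/(9*(-12 + 18*(-23))))**2 = (4*(-54 + 5*(-414))/(9*(-12 - 414)))**2 = ((4/9)*(-54 - 2070)/(-426))**2 = ((4/9)*(-1/426)*(-2124))**2 = (472/213)**2 = 222784/45369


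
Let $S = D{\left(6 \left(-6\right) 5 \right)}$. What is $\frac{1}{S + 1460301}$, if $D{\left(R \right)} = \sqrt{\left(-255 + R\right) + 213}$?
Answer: $\frac{486767}{710826336941} - \frac{i \sqrt{222}}{2132479010823} \approx 6.8479 \cdot 10^{-7} - 6.987 \cdot 10^{-12} i$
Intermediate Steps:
$D{\left(R \right)} = \sqrt{-42 + R}$
$S = i \sqrt{222}$ ($S = \sqrt{-42 + 6 \left(-6\right) 5} = \sqrt{-42 - 180} = \sqrt{-222} = i \sqrt{222} \approx 14.9 i$)
$\frac{1}{S + 1460301} = \frac{1}{i \sqrt{222} + 1460301} = \frac{1}{1460301 + i \sqrt{222}}$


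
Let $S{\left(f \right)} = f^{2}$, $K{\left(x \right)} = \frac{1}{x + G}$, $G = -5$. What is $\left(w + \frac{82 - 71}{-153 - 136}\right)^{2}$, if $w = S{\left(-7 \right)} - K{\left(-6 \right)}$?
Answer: $\frac{24316971721}{10106041} \approx 2406.2$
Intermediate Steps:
$K{\left(x \right)} = \frac{1}{-5 + x}$ ($K{\left(x \right)} = \frac{1}{x - 5} = \frac{1}{-5 + x}$)
$w = \frac{540}{11}$ ($w = \left(-7\right)^{2} - \frac{1}{-5 - 6} = 49 - \frac{1}{-11} = 49 - - \frac{1}{11} = 49 + \frac{1}{11} = \frac{540}{11} \approx 49.091$)
$\left(w + \frac{82 - 71}{-153 - 136}\right)^{2} = \left(\frac{540}{11} + \frac{82 - 71}{-153 - 136}\right)^{2} = \left(\frac{540}{11} + \frac{11}{-289}\right)^{2} = \left(\frac{540}{11} + 11 \left(- \frac{1}{289}\right)\right)^{2} = \left(\frac{540}{11} - \frac{11}{289}\right)^{2} = \left(\frac{155939}{3179}\right)^{2} = \frac{24316971721}{10106041}$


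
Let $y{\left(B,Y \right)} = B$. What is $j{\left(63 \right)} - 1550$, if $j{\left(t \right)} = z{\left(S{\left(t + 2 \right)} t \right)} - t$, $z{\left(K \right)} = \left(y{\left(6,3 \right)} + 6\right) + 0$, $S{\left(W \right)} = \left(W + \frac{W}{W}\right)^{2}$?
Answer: $-1601$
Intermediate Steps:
$S{\left(W \right)} = \left(1 + W\right)^{2}$ ($S{\left(W \right)} = \left(W + 1\right)^{2} = \left(1 + W\right)^{2}$)
$z{\left(K \right)} = 12$ ($z{\left(K \right)} = \left(6 + 6\right) + 0 = 12 + 0 = 12$)
$j{\left(t \right)} = 12 - t$
$j{\left(63 \right)} - 1550 = \left(12 - 63\right) - 1550 = -51 - 1550 = -1601$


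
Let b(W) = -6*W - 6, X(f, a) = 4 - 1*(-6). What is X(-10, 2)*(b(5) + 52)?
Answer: 160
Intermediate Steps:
X(f, a) = 10 (X(f, a) = 4 + 6 = 10)
b(W) = -6 - 6*W
X(-10, 2)*(b(5) + 52) = 10*((-6 - 6*5) + 52) = 10*((-6 - 30) + 52) = 10*(-36 + 52) = 10*16 = 160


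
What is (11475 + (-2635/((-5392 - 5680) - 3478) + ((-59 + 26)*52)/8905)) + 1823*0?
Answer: 914946725/79734 ≈ 11475.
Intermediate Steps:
(11475 + (-2635/((-5392 - 5680) - 3478) + ((-59 + 26)*52)/8905)) + 1823*0 = (11475 + (-2635/(-11072 - 3478) - 33*52*(1/8905))) + 0 = (11475 + (-2635/(-14550) - 1716*1/8905)) + 0 = (11475 + (-2635*(-1/14550) - 132/685)) + 0 = (11475 + (527/2910 - 132/685)) + 0 = (11475 - 925/79734) + 0 = 914946725/79734 + 0 = 914946725/79734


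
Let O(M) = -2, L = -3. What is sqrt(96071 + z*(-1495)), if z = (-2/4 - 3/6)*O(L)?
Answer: sqrt(93081) ≈ 305.09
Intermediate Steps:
z = 2 (z = (-2/4 - 3/6)*(-2) = (-2*1/4 - 3*1/6)*(-2) = (-1/2 - 1/2)*(-2) = -1*(-2) = 2)
sqrt(96071 + z*(-1495)) = sqrt(96071 + 2*(-1495)) = sqrt(96071 - 2990) = sqrt(93081)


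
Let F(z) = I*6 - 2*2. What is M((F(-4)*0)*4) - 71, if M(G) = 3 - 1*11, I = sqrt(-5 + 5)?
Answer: -79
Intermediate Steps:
I = 0 (I = sqrt(0) = 0)
F(z) = -4 (F(z) = 0*6 - 2*2 = 0 - 4 = -4)
M(G) = -8 (M(G) = 3 - 11 = -8)
M((F(-4)*0)*4) - 71 = -8 - 71 = -79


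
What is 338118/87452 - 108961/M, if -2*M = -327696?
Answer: 11467775173/3582208824 ≈ 3.2013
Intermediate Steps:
M = 163848 (M = -½*(-327696) = 163848)
338118/87452 - 108961/M = 338118/87452 - 108961/163848 = 338118*(1/87452) - 108961*1/163848 = 169059/43726 - 108961/163848 = 11467775173/3582208824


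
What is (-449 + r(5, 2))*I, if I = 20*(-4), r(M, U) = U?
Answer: 35760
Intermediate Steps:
I = -80
(-449 + r(5, 2))*I = (-449 + 2)*(-80) = -447*(-80) = 35760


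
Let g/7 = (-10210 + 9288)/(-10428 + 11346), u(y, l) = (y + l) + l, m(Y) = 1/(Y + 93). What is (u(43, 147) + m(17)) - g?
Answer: 17370559/50490 ≈ 344.04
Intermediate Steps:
m(Y) = 1/(93 + Y)
u(y, l) = y + 2*l (u(y, l) = (l + y) + l = y + 2*l)
g = -3227/459 (g = 7*((-10210 + 9288)/(-10428 + 11346)) = 7*(-922/918) = 7*(-922*1/918) = 7*(-461/459) = -3227/459 ≈ -7.0305)
(u(43, 147) + m(17)) - g = ((43 + 2*147) + 1/(93 + 17)) - 1*(-3227/459) = ((43 + 294) + 1/110) + 3227/459 = (337 + 1/110) + 3227/459 = 37071/110 + 3227/459 = 17370559/50490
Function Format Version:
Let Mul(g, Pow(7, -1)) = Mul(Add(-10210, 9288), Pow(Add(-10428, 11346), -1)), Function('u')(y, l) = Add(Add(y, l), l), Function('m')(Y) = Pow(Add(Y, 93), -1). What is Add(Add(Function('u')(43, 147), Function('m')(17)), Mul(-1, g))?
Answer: Rational(17370559, 50490) ≈ 344.04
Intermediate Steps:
Function('m')(Y) = Pow(Add(93, Y), -1)
Function('u')(y, l) = Add(y, Mul(2, l)) (Function('u')(y, l) = Add(Add(l, y), l) = Add(y, Mul(2, l)))
g = Rational(-3227, 459) (g = Mul(7, Mul(Add(-10210, 9288), Pow(Add(-10428, 11346), -1))) = Mul(7, Mul(-922, Pow(918, -1))) = Mul(7, Mul(-922, Rational(1, 918))) = Mul(7, Rational(-461, 459)) = Rational(-3227, 459) ≈ -7.0305)
Add(Add(Function('u')(43, 147), Function('m')(17)), Mul(-1, g)) = Add(Add(Add(43, Mul(2, 147)), Pow(Add(93, 17), -1)), Mul(-1, Rational(-3227, 459))) = Add(Add(Add(43, 294), Pow(110, -1)), Rational(3227, 459)) = Add(Add(337, Rational(1, 110)), Rational(3227, 459)) = Add(Rational(37071, 110), Rational(3227, 459)) = Rational(17370559, 50490)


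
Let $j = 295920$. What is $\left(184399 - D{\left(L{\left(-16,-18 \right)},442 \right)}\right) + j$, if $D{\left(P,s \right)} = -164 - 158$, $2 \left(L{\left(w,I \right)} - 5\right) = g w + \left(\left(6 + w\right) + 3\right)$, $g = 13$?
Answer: $480641$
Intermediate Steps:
$L{\left(w,I \right)} = \frac{19}{2} + 7 w$ ($L{\left(w,I \right)} = 5 + \frac{13 w + \left(\left(6 + w\right) + 3\right)}{2} = 5 + \frac{13 w + \left(9 + w\right)}{2} = 5 + \frac{9 + 14 w}{2} = 5 + \left(\frac{9}{2} + 7 w\right) = \frac{19}{2} + 7 w$)
$D{\left(P,s \right)} = -322$
$\left(184399 - D{\left(L{\left(-16,-18 \right)},442 \right)}\right) + j = \left(184399 - -322\right) + 295920 = \left(184399 + 322\right) + 295920 = 184721 + 295920 = 480641$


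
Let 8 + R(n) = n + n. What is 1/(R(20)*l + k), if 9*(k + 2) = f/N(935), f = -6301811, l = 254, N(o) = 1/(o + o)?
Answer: -9/11784313436 ≈ -7.6373e-10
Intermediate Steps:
N(o) = 1/(2*o)
R(n) = -8 + 2*n (R(n) = -8 + (n + n) = -8 + 2*n)
k = -11784386588/9 (k = -2 + (-6301811/((½)/935))/9 = -2 + (-6301811/((½)*(1/935)))/9 = -2 + (-6301811/1/1870)/9 = -2 + (-6301811*1870)/9 = -2 + (⅑)*(-11784386570) = -2 - 11784386570/9 = -11784386588/9 ≈ -1.3094e+9)
1/(R(20)*l + k) = 1/((-8 + 2*20)*254 - 11784386588/9) = 1/((-8 + 40)*254 - 11784386588/9) = 1/(32*254 - 11784386588/9) = 1/(8128 - 11784386588/9) = 1/(-11784313436/9) = -9/11784313436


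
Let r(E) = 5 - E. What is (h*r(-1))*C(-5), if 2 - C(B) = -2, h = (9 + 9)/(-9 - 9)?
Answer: -24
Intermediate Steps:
h = -1 (h = 18/(-18) = 18*(-1/18) = -1)
C(B) = 4 (C(B) = 2 - 1*(-2) = 2 + 2 = 4)
(h*r(-1))*C(-5) = -(5 - 1*(-1))*4 = -(5 + 1)*4 = -1*6*4 = -6*4 = -24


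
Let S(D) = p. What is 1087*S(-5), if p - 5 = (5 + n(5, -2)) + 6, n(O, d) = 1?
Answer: 18479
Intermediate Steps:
p = 17 (p = 5 + ((5 + 1) + 6) = 5 + (6 + 6) = 5 + 12 = 17)
S(D) = 17
1087*S(-5) = 1087*17 = 18479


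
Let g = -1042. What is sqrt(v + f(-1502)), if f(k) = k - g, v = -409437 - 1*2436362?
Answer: 9*I*sqrt(35139) ≈ 1687.1*I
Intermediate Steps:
v = -2845799 (v = -409437 - 2436362 = -2845799)
f(k) = 1042 + k (f(k) = k - 1*(-1042) = k + 1042 = 1042 + k)
sqrt(v + f(-1502)) = sqrt(-2845799 + (1042 - 1502)) = sqrt(-2845799 - 460) = sqrt(-2846259) = 9*I*sqrt(35139)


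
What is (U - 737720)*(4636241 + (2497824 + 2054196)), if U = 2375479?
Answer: 15048157147099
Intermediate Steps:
(U - 737720)*(4636241 + (2497824 + 2054196)) = (2375479 - 737720)*(4636241 + (2497824 + 2054196)) = 1637759*(4636241 + 4552020) = 1637759*9188261 = 15048157147099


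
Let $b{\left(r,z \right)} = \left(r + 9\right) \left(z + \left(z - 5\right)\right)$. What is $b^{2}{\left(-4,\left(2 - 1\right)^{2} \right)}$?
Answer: $225$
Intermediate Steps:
$b{\left(r,z \right)} = \left(-5 + 2 z\right) \left(9 + r\right)$ ($b{\left(r,z \right)} = \left(9 + r\right) \left(z + \left(-5 + z\right)\right) = \left(9 + r\right) \left(-5 + 2 z\right) = \left(-5 + 2 z\right) \left(9 + r\right)$)
$b^{2}{\left(-4,\left(2 - 1\right)^{2} \right)} = \left(-45 - -20 + 18 \left(2 - 1\right)^{2} + 2 \left(-4\right) \left(2 - 1\right)^{2}\right)^{2} = \left(-45 + 20 + 18 \cdot 1^{2} + 2 \left(-4\right) 1^{2}\right)^{2} = \left(-45 + 20 + 18 \cdot 1 + 2 \left(-4\right) 1\right)^{2} = \left(-45 + 20 + 18 - 8\right)^{2} = \left(-15\right)^{2} = 225$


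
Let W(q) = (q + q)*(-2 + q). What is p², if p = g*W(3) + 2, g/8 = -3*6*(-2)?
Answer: 2992900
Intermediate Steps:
g = 288 (g = 8*(-3*6*(-2)) = 8*(-18*(-2)) = 8*36 = 288)
W(q) = 2*q*(-2 + q) (W(q) = (2*q)*(-2 + q) = 2*q*(-2 + q))
p = 1730 (p = 288*(2*3*(-2 + 3)) + 2 = 288*(2*3*1) + 2 = 288*6 + 2 = 1728 + 2 = 1730)
p² = 1730² = 2992900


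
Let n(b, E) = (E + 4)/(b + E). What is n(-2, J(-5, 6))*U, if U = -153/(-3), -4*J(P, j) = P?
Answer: -357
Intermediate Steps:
J(P, j) = -P/4
U = 51 (U = -153*(-1/3) = 51)
n(b, E) = (4 + E)/(E + b)
n(-2, J(-5, 6))*U = ((4 - 1/4*(-5))/(-1/4*(-5) - 2))*51 = ((4 + 5/4)/(5/4 - 2))*51 = ((21/4)/(-3/4))*51 = -4/3*21/4*51 = -7*51 = -357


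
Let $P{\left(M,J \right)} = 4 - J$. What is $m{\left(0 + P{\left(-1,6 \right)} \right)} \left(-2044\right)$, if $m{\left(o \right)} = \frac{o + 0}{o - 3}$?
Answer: $- \frac{4088}{5} \approx -817.6$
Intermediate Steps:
$m{\left(o \right)} = \frac{o}{-3 + o}$
$m{\left(0 + P{\left(-1,6 \right)} \right)} \left(-2044\right) = \frac{0 + \left(4 - 6\right)}{-3 + \left(0 + \left(4 - 6\right)\right)} \left(-2044\right) = \frac{0 - 2}{-3 + \left(0 - 2\right)} \left(-2044\right) = - \frac{2}{-3 - 2} \left(-2044\right) = - \frac{2}{-5} \left(-2044\right) = \left(-2\right) \left(- \frac{1}{5}\right) \left(-2044\right) = \frac{2}{5} \left(-2044\right) = - \frac{4088}{5}$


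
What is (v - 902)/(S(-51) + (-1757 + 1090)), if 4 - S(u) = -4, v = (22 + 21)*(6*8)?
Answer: -1162/659 ≈ -1.7633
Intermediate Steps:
v = 2064 (v = 43*48 = 2064)
S(u) = 8 (S(u) = 4 - 1*(-4) = 4 + 4 = 8)
(v - 902)/(S(-51) + (-1757 + 1090)) = (2064 - 902)/(8 + (-1757 + 1090)) = 1162/(8 - 667) = 1162/(-659) = 1162*(-1/659) = -1162/659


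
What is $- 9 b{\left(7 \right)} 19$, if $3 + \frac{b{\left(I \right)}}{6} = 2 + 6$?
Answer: $-5130$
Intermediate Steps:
$b{\left(I \right)} = 30$ ($b{\left(I \right)} = -18 + 6 \left(2 + 6\right) = -18 + 6 \cdot 8 = -18 + 48 = 30$)
$- 9 b{\left(7 \right)} 19 = \left(-9\right) 30 \cdot 19 = \left(-270\right) 19 = -5130$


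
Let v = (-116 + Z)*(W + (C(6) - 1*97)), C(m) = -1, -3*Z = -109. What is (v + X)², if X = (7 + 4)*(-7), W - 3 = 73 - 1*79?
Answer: 571592464/9 ≈ 6.3510e+7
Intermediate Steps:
Z = 109/3 (Z = -⅓*(-109) = 109/3 ≈ 36.333)
W = -3 (W = 3 + (73 - 1*79) = 3 + (73 - 79) = 3 - 6 = -3)
X = -77 (X = 11*(-7) = -77)
v = 24139/3 (v = (-116 + 109/3)*(-3 + (-1 - 1*97)) = -239*(-3 + (-1 - 97))/3 = -239*(-3 - 98)/3 = -239/3*(-101) = 24139/3 ≈ 8046.3)
(v + X)² = (24139/3 - 77)² = (23908/3)² = 571592464/9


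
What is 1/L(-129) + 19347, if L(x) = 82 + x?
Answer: 909308/47 ≈ 19347.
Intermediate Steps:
1/L(-129) + 19347 = 1/(82 - 129) + 19347 = 1/(-47) + 19347 = -1/47 + 19347 = 909308/47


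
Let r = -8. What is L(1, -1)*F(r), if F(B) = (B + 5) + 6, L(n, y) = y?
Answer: -3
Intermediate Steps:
F(B) = 11 + B (F(B) = (5 + B) + 6 = 11 + B)
L(1, -1)*F(r) = -(11 - 8) = -1*3 = -3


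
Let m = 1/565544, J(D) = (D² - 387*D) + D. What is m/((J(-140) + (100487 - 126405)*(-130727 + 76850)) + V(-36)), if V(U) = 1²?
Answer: 1/789758288758488 ≈ 1.2662e-15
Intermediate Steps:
V(U) = 1
J(D) = D² - 386*D
m = 1/565544 ≈ 1.7682e-6
m/((J(-140) + (100487 - 126405)*(-130727 + 76850)) + V(-36)) = 1/(565544*((-140*(-386 - 140) + (100487 - 126405)*(-130727 + 76850)) + 1)) = 1/(565544*((-140*(-526) - 25918*(-53877)) + 1)) = 1/(565544*((73640 + 1396384086) + 1)) = 1/(565544*(1396457726 + 1)) = (1/565544)/1396457727 = (1/565544)*(1/1396457727) = 1/789758288758488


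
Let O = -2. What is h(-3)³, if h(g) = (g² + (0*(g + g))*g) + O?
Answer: 343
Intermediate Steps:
h(g) = -2 + g² (h(g) = (g² + (0*(g + g))*g) - 2 = (g² + (0*(2*g))*g) - 2 = (g² + 0*g) - 2 = (g² + 0) - 2 = g² - 2 = -2 + g²)
h(-3)³ = (-2 + (-3)²)³ = (-2 + 9)³ = 7³ = 343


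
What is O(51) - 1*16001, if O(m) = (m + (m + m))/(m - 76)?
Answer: -400178/25 ≈ -16007.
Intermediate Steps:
O(m) = 3*m/(-76 + m) (O(m) = (m + 2*m)/(-76 + m) = (3*m)/(-76 + m) = 3*m/(-76 + m))
O(51) - 1*16001 = 3*51/(-76 + 51) - 1*16001 = 3*51/(-25) - 16001 = 3*51*(-1/25) - 16001 = -153/25 - 16001 = -400178/25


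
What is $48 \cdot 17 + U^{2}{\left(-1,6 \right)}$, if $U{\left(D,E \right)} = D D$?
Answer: $817$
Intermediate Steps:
$U{\left(D,E \right)} = D^{2}$
$48 \cdot 17 + U^{2}{\left(-1,6 \right)} = 48 \cdot 17 + \left(\left(-1\right)^{2}\right)^{2} = 816 + 1^{2} = 816 + 1 = 817$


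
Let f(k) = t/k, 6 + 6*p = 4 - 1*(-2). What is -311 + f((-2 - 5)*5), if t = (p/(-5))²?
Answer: -311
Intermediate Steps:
p = 0 (p = -1 + (4 - 1*(-2))/6 = -1 + (4 + 2)/6 = -1 + (⅙)*6 = -1 + 1 = 0)
t = 0 (t = (0/(-5))² = (0*(-⅕))² = 0² = 0)
f(k) = 0 (f(k) = 0/k = 0)
-311 + f((-2 - 5)*5) = -311 + 0 = -311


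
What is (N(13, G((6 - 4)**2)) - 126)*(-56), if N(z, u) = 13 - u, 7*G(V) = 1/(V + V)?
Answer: 6329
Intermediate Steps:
G(V) = 1/(14*V) (G(V) = 1/(7*(V + V)) = 1/(7*((2*V))) = (1/(2*V))/7 = 1/(14*V))
(N(13, G((6 - 4)**2)) - 126)*(-56) = ((13 - 1/(14*((6 - 4)**2))) - 126)*(-56) = ((13 - 1/(14*(2**2))) - 126)*(-56) = ((13 - 1/(14*4)) - 126)*(-56) = ((13 - 1*1/56) - 126)*(-56) = ((13 - 1/56) - 126)*(-56) = (727/56 - 126)*(-56) = -6329/56*(-56) = 6329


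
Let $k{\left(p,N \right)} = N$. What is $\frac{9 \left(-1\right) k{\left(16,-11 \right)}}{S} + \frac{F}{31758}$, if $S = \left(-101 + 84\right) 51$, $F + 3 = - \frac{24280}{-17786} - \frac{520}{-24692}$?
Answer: $- \frac{57557892445219}{503843379624318} \approx -0.11424$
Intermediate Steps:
$F = - \frac{88593157}{54896489}$ ($F = -3 - \left(- \frac{12140}{8893} - \frac{130}{6173}\right) = -3 - - \frac{76096310}{54896489} = -3 + \left(\frac{12140}{8893} + \frac{130}{6173}\right) = -3 + \frac{76096310}{54896489} = - \frac{88593157}{54896489} \approx -1.6138$)
$S = -867$ ($S = \left(-17\right) 51 = -867$)
$\frac{9 \left(-1\right) k{\left(16,-11 \right)}}{S} + \frac{F}{31758} = \frac{9 \left(-1\right) \left(-11\right)}{-867} - \frac{88593157}{54896489 \cdot 31758} = \left(-9\right) \left(-11\right) \left(- \frac{1}{867}\right) - \frac{88593157}{1743402697662} = 99 \left(- \frac{1}{867}\right) - \frac{88593157}{1743402697662} = - \frac{33}{289} - \frac{88593157}{1743402697662} = - \frac{57557892445219}{503843379624318}$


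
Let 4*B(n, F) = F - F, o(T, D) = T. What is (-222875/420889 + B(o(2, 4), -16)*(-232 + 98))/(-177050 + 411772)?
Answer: -222875/98791907858 ≈ -2.2560e-6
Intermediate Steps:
B(n, F) = 0 (B(n, F) = (F - F)/4 = (¼)*0 = 0)
(-222875/420889 + B(o(2, 4), -16)*(-232 + 98))/(-177050 + 411772) = (-222875/420889 + 0*(-232 + 98))/(-177050 + 411772) = (-222875*1/420889 + 0*(-134))/234722 = (-222875/420889 + 0)*(1/234722) = -222875/420889*1/234722 = -222875/98791907858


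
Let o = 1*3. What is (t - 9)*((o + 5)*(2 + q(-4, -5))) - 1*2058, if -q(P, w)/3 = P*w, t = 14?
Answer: -4378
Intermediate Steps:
o = 3
q(P, w) = -3*P*w
(t - 9)*((o + 5)*(2 + q(-4, -5))) - 1*2058 = (14 - 9)*((3 + 5)*(2 - 3*(-4)*(-5))) - 1*2058 = 5*(8*(2 - 60)) - 2058 = 5*(8*(-58)) - 2058 = 5*(-464) - 2058 = -2320 - 2058 = -4378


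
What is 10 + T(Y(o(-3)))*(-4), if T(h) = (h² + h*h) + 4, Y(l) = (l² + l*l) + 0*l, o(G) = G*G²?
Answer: -17006118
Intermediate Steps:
o(G) = G³
Y(l) = 2*l² (Y(l) = (l² + l²) + 0 = 2*l² + 0 = 2*l²)
T(h) = 4 + 2*h² (T(h) = (h² + h²) + 4 = 2*h² + 4 = 4 + 2*h²)
10 + T(Y(o(-3)))*(-4) = 10 + (4 + 2*(2*((-3)³)²)²)*(-4) = 10 + (4 + 2*(2*(-27)²)²)*(-4) = 10 + (4 + 2*(2*729)²)*(-4) = 10 + (4 + 2*1458²)*(-4) = 10 + (4 + 2*2125764)*(-4) = 10 + (4 + 4251528)*(-4) = 10 + 4251532*(-4) = 10 - 17006128 = -17006118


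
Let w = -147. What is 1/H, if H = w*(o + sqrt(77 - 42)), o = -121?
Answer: 121/2147082 + sqrt(35)/2147082 ≈ 5.9111e-5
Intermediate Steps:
H = 17787 - 147*sqrt(35) (H = -147*(-121 + sqrt(77 - 42)) = -147*(-121 + sqrt(35)) = 17787 - 147*sqrt(35) ≈ 16917.)
1/H = 1/(17787 - 147*sqrt(35))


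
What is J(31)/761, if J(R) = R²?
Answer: 961/761 ≈ 1.2628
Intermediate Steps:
J(31)/761 = 31²/761 = 961*(1/761) = 961/761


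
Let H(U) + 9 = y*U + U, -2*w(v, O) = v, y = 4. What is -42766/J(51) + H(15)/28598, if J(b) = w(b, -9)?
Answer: 1223023751/729249 ≈ 1677.1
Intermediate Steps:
w(v, O) = -v/2
H(U) = -9 + 5*U (H(U) = -9 + (4*U + U) = -9 + 5*U)
J(b) = -b/2
-42766/J(51) + H(15)/28598 = -42766/((-½*51)) + (-9 + 5*15)/28598 = -42766/(-51/2) + (-9 + 75)*(1/28598) = -42766*(-2/51) + 66*(1/28598) = 85532/51 + 33/14299 = 1223023751/729249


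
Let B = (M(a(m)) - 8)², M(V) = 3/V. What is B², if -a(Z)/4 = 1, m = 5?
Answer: 1500625/256 ≈ 5861.8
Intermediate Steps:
a(Z) = -4 (a(Z) = -4*1 = -4)
B = 1225/16 (B = (3/(-4) - 8)² = (3*(-¼) - 8)² = (-¾ - 8)² = (-35/4)² = 1225/16 ≈ 76.563)
B² = (1225/16)² = 1500625/256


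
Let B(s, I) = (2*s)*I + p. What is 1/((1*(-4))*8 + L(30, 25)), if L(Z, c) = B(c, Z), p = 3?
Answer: 1/1471 ≈ 0.00067981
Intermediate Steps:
B(s, I) = 3 + 2*I*s (B(s, I) = (2*s)*I + 3 = 2*I*s + 3 = 3 + 2*I*s)
L(Z, c) = 3 + 2*Z*c
1/((1*(-4))*8 + L(30, 25)) = 1/((1*(-4))*8 + (3 + 2*30*25)) = 1/(-4*8 + (3 + 1500)) = 1/(-32 + 1503) = 1/1471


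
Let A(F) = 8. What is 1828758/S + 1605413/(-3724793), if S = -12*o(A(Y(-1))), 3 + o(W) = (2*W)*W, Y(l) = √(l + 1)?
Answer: -1135692186099/931198250 ≈ -1219.6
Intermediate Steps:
Y(l) = √(1 + l)
o(W) = -3 + 2*W² (o(W) = -3 + (2*W)*W = -3 + 2*W²)
S = -1500 (S = -12*(-3 + 2*8²) = -12*(-3 + 2*64) = -12*(-3 + 128) = -12*125 = -1500)
1828758/S + 1605413/(-3724793) = 1828758/(-1500) + 1605413/(-3724793) = 1828758*(-1/1500) + 1605413*(-1/3724793) = -304793/250 - 1605413/3724793 = -1135692186099/931198250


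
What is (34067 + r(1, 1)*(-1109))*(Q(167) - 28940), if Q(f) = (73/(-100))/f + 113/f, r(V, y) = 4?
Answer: -14320270370763/16700 ≈ -8.5750e+8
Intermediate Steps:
Q(f) = 11227/(100*f) (Q(f) = (73*(-1/100))/f + 113/f = -73/(100*f) + 113/f = 11227/(100*f))
(34067 + r(1, 1)*(-1109))*(Q(167) - 28940) = (34067 + 4*(-1109))*((11227/100)/167 - 28940) = (34067 - 4436)*((11227/100)*(1/167) - 28940) = 29631*(11227/16700 - 28940) = 29631*(-483286773/16700) = -14320270370763/16700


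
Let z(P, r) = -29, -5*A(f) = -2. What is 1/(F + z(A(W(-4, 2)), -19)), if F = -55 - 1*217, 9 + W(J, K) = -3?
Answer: -1/301 ≈ -0.0033223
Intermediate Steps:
W(J, K) = -12 (W(J, K) = -9 - 3 = -12)
A(f) = 2/5 (A(f) = -1/5*(-2) = 2/5)
F = -272 (F = -55 - 217 = -272)
1/(F + z(A(W(-4, 2)), -19)) = 1/(-272 - 29) = 1/(-301) = -1/301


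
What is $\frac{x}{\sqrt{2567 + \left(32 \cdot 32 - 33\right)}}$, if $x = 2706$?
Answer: $\frac{451 \sqrt{3558}}{593} \approx 45.365$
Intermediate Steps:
$\frac{x}{\sqrt{2567 + \left(32 \cdot 32 - 33\right)}} = \frac{2706}{\sqrt{2567 + \left(32 \cdot 32 - 33\right)}} = \frac{2706}{\sqrt{2567 + \left(1024 - 33\right)}} = \frac{2706}{\sqrt{2567 + 991}} = \frac{2706}{\sqrt{3558}} = 2706 \frac{\sqrt{3558}}{3558} = \frac{451 \sqrt{3558}}{593}$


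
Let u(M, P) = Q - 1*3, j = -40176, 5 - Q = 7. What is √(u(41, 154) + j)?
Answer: I*√40181 ≈ 200.45*I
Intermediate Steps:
Q = -2 (Q = 5 - 1*7 = 5 - 7 = -2)
u(M, P) = -5 (u(M, P) = -2 - 1*3 = -2 - 3 = -5)
√(u(41, 154) + j) = √(-5 - 40176) = √(-40181) = I*√40181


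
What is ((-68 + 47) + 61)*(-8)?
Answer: -320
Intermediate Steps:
((-68 + 47) + 61)*(-8) = (-21 + 61)*(-8) = 40*(-8) = -320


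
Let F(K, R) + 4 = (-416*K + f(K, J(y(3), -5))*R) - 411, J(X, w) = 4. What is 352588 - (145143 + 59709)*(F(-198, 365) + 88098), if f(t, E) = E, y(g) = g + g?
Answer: -35134018784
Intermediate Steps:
y(g) = 2*g
F(K, R) = -415 - 416*K + 4*R (F(K, R) = -4 + ((-416*K + 4*R) - 411) = -4 + (-411 - 416*K + 4*R) = -415 - 416*K + 4*R)
352588 - (145143 + 59709)*(F(-198, 365) + 88098) = 352588 - (145143 + 59709)*((-415 - 416*(-198) + 4*365) + 88098) = 352588 - 204852*((-415 + 82368 + 1460) + 88098) = 352588 - 204852*(83413 + 88098) = 352588 - 204852*171511 = 352588 - 1*35134371372 = 352588 - 35134371372 = -35134018784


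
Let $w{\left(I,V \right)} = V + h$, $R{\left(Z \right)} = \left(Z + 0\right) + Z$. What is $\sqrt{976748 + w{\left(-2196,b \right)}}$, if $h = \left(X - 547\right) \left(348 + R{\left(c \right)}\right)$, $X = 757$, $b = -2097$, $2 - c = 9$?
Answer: $\sqrt{1044791} \approx 1022.2$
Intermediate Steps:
$c = -7$ ($c = 2 - 9 = -7$)
$R{\left(Z \right)} = 2 Z$ ($R{\left(Z \right)} = Z + Z = 2 Z$)
$h = 70140$ ($h = \left(757 - 547\right) \left(348 + 2 \left(-7\right)\right) = 210 \left(348 - 14\right) = 210 \cdot 334 = 70140$)
$w{\left(I,V \right)} = 70140 + V$ ($w{\left(I,V \right)} = V + 70140 = 70140 + V$)
$\sqrt{976748 + w{\left(-2196,b \right)}} = \sqrt{976748 + \left(70140 - 2097\right)} = \sqrt{976748 + 68043} = \sqrt{1044791}$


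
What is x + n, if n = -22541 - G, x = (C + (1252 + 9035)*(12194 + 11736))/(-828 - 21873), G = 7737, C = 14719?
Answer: -133360501/3243 ≈ -41123.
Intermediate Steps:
x = -35168947/3243 (x = (14719 + (1252 + 9035)*(12194 + 11736))/(-828 - 21873) = (14719 + 10287*23930)/(-22701) = (14719 + 246167910)*(-1/22701) = 246182629*(-1/22701) = -35168947/3243 ≈ -10845.)
n = -30278 (n = -22541 - 1*7737 = -22541 - 7737 = -30278)
x + n = -35168947/3243 - 30278 = -133360501/3243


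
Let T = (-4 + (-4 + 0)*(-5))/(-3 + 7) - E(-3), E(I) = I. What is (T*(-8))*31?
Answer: -1736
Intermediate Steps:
T = 7 (T = (-4 + (-4 + 0)*(-5))/(-3 + 7) - 1*(-3) = (-4 - 4*(-5))/4 + 3 = (-4 + 20)*(¼) + 3 = 16*(¼) + 3 = 4 + 3 = 7)
(T*(-8))*31 = (7*(-8))*31 = -56*31 = -1736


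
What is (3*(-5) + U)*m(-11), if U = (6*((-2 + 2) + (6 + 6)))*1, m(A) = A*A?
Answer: 6897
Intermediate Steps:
m(A) = A²
U = 72 (U = (6*(0 + 12))*1 = (6*12)*1 = 72*1 = 72)
(3*(-5) + U)*m(-11) = (3*(-5) + 72)*(-11)² = (-15 + 72)*121 = 57*121 = 6897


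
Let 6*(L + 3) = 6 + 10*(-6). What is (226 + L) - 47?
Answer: 167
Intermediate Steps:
L = -12 (L = -3 + (6 + 10*(-6))/6 = -3 + (6 - 60)/6 = -3 + (⅙)*(-54) = -3 - 9 = -12)
(226 + L) - 47 = (226 - 12) - 47 = 214 - 47 = 167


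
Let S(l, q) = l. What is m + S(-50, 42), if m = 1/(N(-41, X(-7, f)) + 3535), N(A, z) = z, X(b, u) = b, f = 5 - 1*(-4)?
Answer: -176399/3528 ≈ -50.000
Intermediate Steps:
f = 9 (f = 5 + 4 = 9)
m = 1/3528 (m = 1/(-7 + 3535) = 1/3528 ≈ 0.00028345)
m + S(-50, 42) = 1/3528 - 50 = -176399/3528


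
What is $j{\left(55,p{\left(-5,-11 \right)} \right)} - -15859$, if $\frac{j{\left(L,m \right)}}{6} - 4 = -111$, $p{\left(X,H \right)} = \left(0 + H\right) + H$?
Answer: $15217$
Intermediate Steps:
$p{\left(X,H \right)} = 2 H$ ($p{\left(X,H \right)} = H + H = 2 H$)
$j{\left(L,m \right)} = -642$ ($j{\left(L,m \right)} = 24 + 6 \left(-111\right) = 24 - 666 = -642$)
$j{\left(55,p{\left(-5,-11 \right)} \right)} - -15859 = -642 - -15859 = -642 + 15859 = 15217$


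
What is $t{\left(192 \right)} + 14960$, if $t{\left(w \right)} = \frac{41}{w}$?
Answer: $\frac{2872361}{192} \approx 14960.0$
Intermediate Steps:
$t{\left(192 \right)} + 14960 = \frac{41}{192} + 14960 = \frac{2872361}{192}$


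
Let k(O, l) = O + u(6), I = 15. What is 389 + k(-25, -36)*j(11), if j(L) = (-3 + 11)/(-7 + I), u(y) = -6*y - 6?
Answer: 322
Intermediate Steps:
u(y) = -6 - 6*y
k(O, l) = -42 + O (k(O, l) = O + (-6 - 6*6) = O + (-6 - 36) = O - 42 = -42 + O)
j(L) = 1 (j(L) = (-3 + 11)/(-7 + 15) = 8/8 = 8*(⅛) = 1)
389 + k(-25, -36)*j(11) = 389 + (-42 - 25)*1 = 389 - 67*1 = 389 - 67 = 322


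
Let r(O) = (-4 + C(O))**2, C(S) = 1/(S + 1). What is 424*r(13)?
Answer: 320650/49 ≈ 6543.9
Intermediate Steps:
C(S) = 1/(1 + S)
r(O) = (-4 + 1/(1 + O))**2
424*r(13) = 424*((3 + 4*13)**2/(1 + 13)**2) = 424*((3 + 52)**2/14**2) = 424*((1/196)*55**2) = 424*((1/196)*3025) = 424*(3025/196) = 320650/49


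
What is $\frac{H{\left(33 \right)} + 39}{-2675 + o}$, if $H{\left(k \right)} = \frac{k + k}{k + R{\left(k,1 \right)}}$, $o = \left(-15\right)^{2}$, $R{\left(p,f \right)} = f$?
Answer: $- \frac{348}{20825} \approx -0.016711$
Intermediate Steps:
$o = 225$
$H{\left(k \right)} = \frac{2 k}{1 + k}$ ($H{\left(k \right)} = \frac{k + k}{k + 1} = \frac{2 k}{1 + k}$)
$\frac{H{\left(33 \right)} + 39}{-2675 + o} = \frac{2 \cdot 33 \frac{1}{1 + 33} + 39}{-2675 + 225} = \frac{2 \cdot 33 \cdot \frac{1}{34} + 39}{-2450} = \left(2 \cdot 33 \cdot \frac{1}{34} + 39\right) \left(- \frac{1}{2450}\right) = \left(\frac{33}{17} + 39\right) \left(- \frac{1}{2450}\right) = \frac{696}{17} \left(- \frac{1}{2450}\right) = - \frac{348}{20825}$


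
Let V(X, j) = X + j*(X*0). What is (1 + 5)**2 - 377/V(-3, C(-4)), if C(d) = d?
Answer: 485/3 ≈ 161.67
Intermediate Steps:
V(X, j) = X (V(X, j) = X + j*0 = X + 0 = X)
(1 + 5)**2 - 377/V(-3, C(-4)) = (1 + 5)**2 - 377/(-3) = 6**2 - 377*(-1)/3 = 36 - 1*(-377/3) = 36 + 377/3 = 485/3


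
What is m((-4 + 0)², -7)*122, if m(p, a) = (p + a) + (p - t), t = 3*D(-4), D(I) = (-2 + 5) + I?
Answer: 3416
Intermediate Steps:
D(I) = 3 + I
t = -3 (t = 3*(3 - 4) = 3*(-1) = -3)
m(p, a) = 3 + a + 2*p (m(p, a) = (p + a) + (p - 1*(-3)) = (a + p) + (p + 3) = (a + p) + (3 + p) = 3 + a + 2*p)
m((-4 + 0)², -7)*122 = (3 - 7 + 2*(-4 + 0)²)*122 = (3 - 7 + 2*(-4)²)*122 = (3 - 7 + 2*16)*122 = (3 - 7 + 32)*122 = 28*122 = 3416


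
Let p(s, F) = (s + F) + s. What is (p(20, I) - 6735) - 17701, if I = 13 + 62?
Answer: -24321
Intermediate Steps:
I = 75
p(s, F) = F + 2*s (p(s, F) = (F + s) + s = F + 2*s)
(p(20, I) - 6735) - 17701 = ((75 + 2*20) - 6735) - 17701 = ((75 + 40) - 6735) - 17701 = (115 - 6735) - 17701 = -6620 - 17701 = -24321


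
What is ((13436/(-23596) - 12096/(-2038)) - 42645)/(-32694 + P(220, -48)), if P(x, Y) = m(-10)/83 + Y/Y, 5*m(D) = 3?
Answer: 53184386194655/40777947243476 ≈ 1.3042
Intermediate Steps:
m(D) = 3/5 (m(D) = (1/5)*3 = 3/5)
P(x, Y) = 418/415 (P(x, Y) = (3/5)/83 + Y/Y = (3/5)*(1/83) + 1 = 3/415 + 1 = 418/415)
((13436/(-23596) - 12096/(-2038)) - 42645)/(-32694 + P(220, -48)) = ((13436/(-23596) - 12096/(-2038)) - 42645)/(-32694 + 418/415) = ((13436*(-1/23596) - 12096*(-1/2038)) - 42645)/(-13567592/415) = ((-3359/5899 + 6048/1019) - 42645)*(-415/13567592) = (32254331/6011081 - 42645)*(-415/13567592) = -256310294914/6011081*(-415/13567592) = 53184386194655/40777947243476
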